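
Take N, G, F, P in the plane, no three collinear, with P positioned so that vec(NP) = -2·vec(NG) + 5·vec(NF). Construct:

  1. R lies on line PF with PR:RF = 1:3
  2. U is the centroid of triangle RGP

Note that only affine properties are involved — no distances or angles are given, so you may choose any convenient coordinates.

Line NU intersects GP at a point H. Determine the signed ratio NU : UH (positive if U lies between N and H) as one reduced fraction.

NU:UH = 29

Choose coordinates N = (0, 0), G = (1, 0), F = (0, 1), P = (-2, 5).
1. R lies on line PF with PR:RF = 1:3 ⇒ R = (-3/2, 4)
2. U is the centroid of triangle RGP ⇒ U = (-5/6, 3)
line NU meets GP at H = (-25/29, 90/29)
U = N + t·(H−N) with t = 29/30, so NU:UH = 29/30:1/30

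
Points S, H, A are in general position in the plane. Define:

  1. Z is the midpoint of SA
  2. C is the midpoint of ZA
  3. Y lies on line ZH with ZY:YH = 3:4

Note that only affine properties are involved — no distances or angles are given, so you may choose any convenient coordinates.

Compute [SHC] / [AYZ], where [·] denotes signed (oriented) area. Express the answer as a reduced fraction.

[SHC]:[AYZ] = -7/2

Work in coordinates with S = (0, 0), H = (1, 0), A = (0, 1).
1. Z is the midpoint of SA ⇒ Z = (0, 1/2)
2. C is the midpoint of ZA ⇒ C = (0, 3/4)
3. Y lies on line ZH with ZY:YH = 3:4 ⇒ Y = (3/7, 2/7)
2·[SHC] = 3/4, 2·[AYZ] = -3/14
[SHC]:[AYZ] = 3/4:-3/14 = -7/2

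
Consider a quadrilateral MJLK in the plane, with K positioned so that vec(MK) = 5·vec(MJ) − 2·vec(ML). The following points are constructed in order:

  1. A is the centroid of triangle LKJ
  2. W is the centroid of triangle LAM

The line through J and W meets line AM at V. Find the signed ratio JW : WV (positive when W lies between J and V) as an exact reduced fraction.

Choose coordinates M = (0, 0), J = (1, 0), L = (0, 1), K = (5, -2).
1. A is the centroid of triangle LKJ ⇒ A = (2, -1/3)
2. W is the centroid of triangle LAM ⇒ W = (2/3, 2/9)
line JW meets AM at V = (4/3, -2/9)
W = J + t·(V−J) with t = -1, so JW:WV = -1:2

JW:WV = -1/2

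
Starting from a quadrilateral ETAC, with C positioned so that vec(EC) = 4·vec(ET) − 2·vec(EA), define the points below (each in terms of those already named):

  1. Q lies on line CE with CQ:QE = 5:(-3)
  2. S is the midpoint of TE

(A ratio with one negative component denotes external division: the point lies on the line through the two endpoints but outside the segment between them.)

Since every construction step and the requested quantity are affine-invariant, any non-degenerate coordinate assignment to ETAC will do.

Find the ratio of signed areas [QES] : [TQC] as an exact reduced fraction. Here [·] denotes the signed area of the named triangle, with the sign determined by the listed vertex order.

[QES]:[TQC] = 3/10

Choose coordinates E = (0, 0), T = (1, 0), A = (0, 1), C = (4, -2).
1. Q lies on line CE with CQ:QE = 5:(-3) ⇒ Q = (-6, 3)
2. S is the midpoint of TE ⇒ S = (1/2, 0)
2·[QES] = 3/2, 2·[TQC] = 5
[QES]:[TQC] = 3/2:5 = 3/10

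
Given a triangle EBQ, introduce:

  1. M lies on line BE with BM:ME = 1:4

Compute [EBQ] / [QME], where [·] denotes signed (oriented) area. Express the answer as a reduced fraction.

Set E = (0, 0), B = (1, 0), Q = (0, 1); any affine frame gives the same invariant.
1. M lies on line BE with BM:ME = 1:4 ⇒ M = (4/5, 0)
2·[EBQ] = 1, 2·[QME] = -4/5
[EBQ]:[QME] = 1:-4/5 = -5/4

[EBQ]:[QME] = -5/4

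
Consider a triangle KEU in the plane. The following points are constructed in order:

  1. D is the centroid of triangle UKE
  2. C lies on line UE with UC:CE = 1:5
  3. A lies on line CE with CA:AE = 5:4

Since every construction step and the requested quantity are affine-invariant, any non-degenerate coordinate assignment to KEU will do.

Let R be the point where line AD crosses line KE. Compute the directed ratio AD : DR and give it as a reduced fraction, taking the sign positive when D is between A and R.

AD:DR = 1/9

Choose coordinates K = (0, 0), E = (1, 0), U = (0, 1).
1. D is the centroid of triangle UKE ⇒ D = (1/3, 1/3)
2. C lies on line UE with UC:CE = 1:5 ⇒ C = (1/6, 5/6)
3. A lies on line CE with CA:AE = 5:4 ⇒ A = (17/27, 10/27)
line AD meets KE at R = (-7/3, 0)
D = A + t·(R−A) with t = 1/10, so AD:DR = 1/10:9/10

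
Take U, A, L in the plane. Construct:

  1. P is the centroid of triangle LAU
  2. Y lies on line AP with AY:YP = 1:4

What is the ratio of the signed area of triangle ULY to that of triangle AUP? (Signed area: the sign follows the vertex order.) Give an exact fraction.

Set U = (0, 0), A = (1, 0), L = (0, 1); any affine frame gives the same invariant.
1. P is the centroid of triangle LAU ⇒ P = (1/3, 1/3)
2. Y lies on line AP with AY:YP = 1:4 ⇒ Y = (13/15, 1/15)
2·[ULY] = -13/15, 2·[AUP] = -1/3
[ULY]:[AUP] = -13/15:-1/3 = 13/5

[ULY]:[AUP] = 13/5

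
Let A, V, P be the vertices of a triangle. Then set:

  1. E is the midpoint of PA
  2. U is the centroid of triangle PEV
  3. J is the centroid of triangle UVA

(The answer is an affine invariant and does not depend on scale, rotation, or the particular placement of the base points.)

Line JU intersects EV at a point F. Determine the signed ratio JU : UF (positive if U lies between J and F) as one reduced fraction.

Set A = (0, 0), V = (1, 0), P = (0, 1); any affine frame gives the same invariant.
1. E is the midpoint of PA ⇒ E = (0, 1/2)
2. U is the centroid of triangle PEV ⇒ U = (1/3, 1/2)
3. J is the centroid of triangle UVA ⇒ J = (4/9, 1/6)
line JU meets EV at F = (2/5, 3/10)
U = J + t·(F−J) with t = 5/2, so JU:UF = 5/2:-3/2

JU:UF = -5/3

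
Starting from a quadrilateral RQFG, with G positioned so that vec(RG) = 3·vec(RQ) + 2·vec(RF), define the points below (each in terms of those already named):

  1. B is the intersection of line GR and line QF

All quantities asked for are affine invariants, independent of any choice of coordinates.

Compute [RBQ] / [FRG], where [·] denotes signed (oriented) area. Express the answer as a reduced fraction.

Set R = (0, 0), Q = (1, 0), F = (0, 1), G = (3, 2); any affine frame gives the same invariant.
1. B is the intersection of line GR and line QF ⇒ B = (3/5, 2/5)
2·[RBQ] = -2/5, 2·[FRG] = 3
[RBQ]:[FRG] = -2/5:3 = -2/15

[RBQ]:[FRG] = -2/15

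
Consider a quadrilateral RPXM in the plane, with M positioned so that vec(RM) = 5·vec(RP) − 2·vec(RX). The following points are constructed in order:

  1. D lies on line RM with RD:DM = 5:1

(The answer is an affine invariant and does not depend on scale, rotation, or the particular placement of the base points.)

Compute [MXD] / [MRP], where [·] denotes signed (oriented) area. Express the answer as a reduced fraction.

[MXD]:[MRP] = -5/12

Set R = (0, 0), P = (1, 0), X = (0, 1), M = (5, -2); any affine frame gives the same invariant.
1. D lies on line RM with RD:DM = 5:1 ⇒ D = (25/6, -5/3)
2·[MXD] = 5/6, 2·[MRP] = -2
[MXD]:[MRP] = 5/6:-2 = -5/12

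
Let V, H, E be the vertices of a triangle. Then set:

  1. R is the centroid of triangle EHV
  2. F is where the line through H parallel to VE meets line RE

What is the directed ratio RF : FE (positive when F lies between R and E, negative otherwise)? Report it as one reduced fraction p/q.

RF:FE = -2/3

Assign V = (0, 0), H = (1, 0), E = (0, 1) — the answer is frame-independent, so this choice is without loss of generality.
1. R is the centroid of triangle EHV ⇒ R = (1/3, 1/3)
2. F is where the line through H parallel to VE meets line RE ⇒ F = (1, -1)
F = R + t·(E−R) with t = -2, so RF:FE = t:(1−t) = -2:3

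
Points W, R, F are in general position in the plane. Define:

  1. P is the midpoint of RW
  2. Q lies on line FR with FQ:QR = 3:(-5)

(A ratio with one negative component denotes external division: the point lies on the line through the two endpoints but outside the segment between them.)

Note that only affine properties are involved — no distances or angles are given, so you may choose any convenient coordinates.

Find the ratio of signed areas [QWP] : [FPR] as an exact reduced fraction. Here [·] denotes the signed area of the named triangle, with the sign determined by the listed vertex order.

[QWP]:[FPR] = 5/2

Assign W = (0, 0), R = (1, 0), F = (0, 1) — the answer is frame-independent, so this choice is without loss of generality.
1. P is the midpoint of RW ⇒ P = (1/2, 0)
2. Q lies on line FR with FQ:QR = 3:(-5) ⇒ Q = (-3/2, 5/2)
2·[QWP] = 5/4, 2·[FPR] = 1/2
[QWP]:[FPR] = 5/4:1/2 = 5/2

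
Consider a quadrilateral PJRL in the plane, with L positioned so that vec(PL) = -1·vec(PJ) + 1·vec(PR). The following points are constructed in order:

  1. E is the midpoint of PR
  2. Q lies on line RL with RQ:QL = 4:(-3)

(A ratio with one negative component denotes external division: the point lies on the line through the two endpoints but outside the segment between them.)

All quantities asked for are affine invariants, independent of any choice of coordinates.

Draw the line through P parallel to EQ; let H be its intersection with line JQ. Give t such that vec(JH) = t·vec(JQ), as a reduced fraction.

Assign P = (0, 0), J = (1, 0), R = (0, 1), L = (-1, 1) — the answer is frame-independent, so this choice is without loss of generality.
1. E is the midpoint of PR ⇒ E = (0, 1/2)
2. Q lies on line RL with RQ:QL = 4:(-3) ⇒ Q = (-4, 1)
through P parallel to EQ: direction (-4, 1/2); meets JQ at H = (8/3, -1/3)
H = J + t·(Q−J) with t = -1/3

t = -1/3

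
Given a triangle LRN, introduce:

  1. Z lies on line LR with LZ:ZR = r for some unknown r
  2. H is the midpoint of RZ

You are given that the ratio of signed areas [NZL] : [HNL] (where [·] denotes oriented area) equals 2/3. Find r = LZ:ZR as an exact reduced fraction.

Assign L = (0, 0), R = (1, 0), N = (0, 1) — the answer is frame-independent, so this choice is without loss of generality.
1. With LZ:ZR = r, write λ = r/(r+1) so Z = L + λ·(R−L); Z is affine-linear in λ
2. H is the midpoint of RZ ⇒ H is an affine combination of earlier points and hence also affine-linear in λ
Every point depending on Z is an affine combination of Z and λ-independent points, so each such coordinate is linear in λ; the λ² term in each signed area is a multiple of (R−L)×(R−L) = 0, so 2·[NZL] and 2·[HNL] are each linear in λ. Evaluating at λ=0 and λ=1:
  2·[NZL] = −λ,   2·[HNL] = 1/2·λ + 1/2
So [NZL]:[HNL] = (−λ) / (1/2·λ + 1/2). Setting this equal to 2/3:
  −λ = 2/3·(1/2·λ + 1/2)  ⇒  λ = -1/4
Then r = λ/(1−λ) = (-1/4)/(5/4) = -1/5. Check: with r = -1/5, Z = (-1/4, 0) and [NZL]:[HNL] = 2/3 as required.

r = -1/5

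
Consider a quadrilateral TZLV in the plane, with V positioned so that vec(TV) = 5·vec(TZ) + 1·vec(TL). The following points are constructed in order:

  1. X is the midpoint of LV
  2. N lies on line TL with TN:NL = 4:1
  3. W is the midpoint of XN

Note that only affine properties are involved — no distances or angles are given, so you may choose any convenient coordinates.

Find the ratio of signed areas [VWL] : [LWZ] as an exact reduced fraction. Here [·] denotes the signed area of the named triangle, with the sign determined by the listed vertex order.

Work in coordinates with T = (0, 0), Z = (1, 0), L = (0, 1), V = (5, 1).
1. X is the midpoint of LV ⇒ X = (5/2, 1)
2. N lies on line TL with TN:NL = 4:1 ⇒ N = (0, 4/5)
3. W is the midpoint of XN ⇒ W = (5/4, 9/10)
2·[VWL] = -1/2, 2·[LWZ] = -23/20
[VWL]:[LWZ] = -1/2:-23/20 = 10/23

[VWL]:[LWZ] = 10/23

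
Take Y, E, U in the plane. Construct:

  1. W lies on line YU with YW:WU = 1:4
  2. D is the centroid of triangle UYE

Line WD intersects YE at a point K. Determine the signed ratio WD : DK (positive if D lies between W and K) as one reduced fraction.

Choose coordinates Y = (0, 0), E = (1, 0), U = (0, 1).
1. W lies on line YU with YW:WU = 1:4 ⇒ W = (0, 1/5)
2. D is the centroid of triangle UYE ⇒ D = (1/3, 1/3)
line WD meets YE at K = (-1/2, 0)
D = W + t·(K−W) with t = -2/3, so WD:DK = -2/3:5/3

WD:DK = -2/5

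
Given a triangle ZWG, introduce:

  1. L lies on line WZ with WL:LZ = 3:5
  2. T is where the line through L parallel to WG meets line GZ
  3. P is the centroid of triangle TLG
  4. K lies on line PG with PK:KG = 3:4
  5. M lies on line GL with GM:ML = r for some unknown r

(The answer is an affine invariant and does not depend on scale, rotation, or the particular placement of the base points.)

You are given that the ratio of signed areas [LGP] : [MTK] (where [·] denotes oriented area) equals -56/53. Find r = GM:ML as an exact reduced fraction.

Choose coordinates Z = (0, 0), W = (1, 0), G = (0, 1).
1. L lies on line WZ with WL:LZ = 3:5 ⇒ L = (5/8, 0)
2. T is where the line through L parallel to WG meets line GZ ⇒ T = (0, 5/8)
3. P is the centroid of triangle TLG ⇒ P = (5/24, 13/24)
4. K lies on line PG with PK:KG = 3:4 ⇒ K = (5/42, 31/42)
5. With GM:ML = r, write λ = r/(r+1) so M = G + λ·(L−G); M is affine-linear in λ
Every point depending on M is an affine combination of M and λ-independent points, so each such coordinate is linear in λ; the λ² term in each signed area is a multiple of (L−G)×(L−G) = 0, so 2·[LGP] and 2·[MTK] are each linear in λ. Evaluating at λ=0 and λ=1:
  2·[LGP] = 5/64,   2·[MTK] = -85/448·λ + 5/112
So [LGP]:[MTK] = (5/64) / (-85/448·λ + 5/112). Setting this equal to -56/53:
  5/64 = -56/53·(-85/448·λ + 5/112)  ⇒  λ = 5/8
Then r = λ/(1−λ) = (5/8)/(3/8) = 5/3. Check: with r = 5/3, M = (25/64, 3/8) and [LGP]:[MTK] = -56/53 as required.

r = 5/3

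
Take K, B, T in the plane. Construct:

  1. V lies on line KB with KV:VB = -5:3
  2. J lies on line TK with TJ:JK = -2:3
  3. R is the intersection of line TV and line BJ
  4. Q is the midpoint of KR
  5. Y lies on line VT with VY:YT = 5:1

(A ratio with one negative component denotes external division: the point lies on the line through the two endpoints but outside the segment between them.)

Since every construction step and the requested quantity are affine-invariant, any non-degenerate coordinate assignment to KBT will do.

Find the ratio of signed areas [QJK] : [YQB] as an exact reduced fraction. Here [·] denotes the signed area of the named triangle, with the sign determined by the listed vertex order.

Set K = (0, 0), B = (1, 0), T = (0, 1); any affine frame gives the same invariant.
1. V lies on line KB with KV:VB = -5:3 ⇒ V = (5/2, 0)
2. J lies on line TK with TJ:JK = -2:3 ⇒ J = (0, 3)
3. R is the intersection of line TV and line BJ ⇒ R = (10/13, 9/13)
4. Q is the midpoint of KR ⇒ Q = (5/13, 9/26)
5. Y lies on line VT with VY:YT = 5:1 ⇒ Y = (5/12, 5/6)
2·[QJK] = 15/13, 2·[YQB] = 97/312
[QJK]:[YQB] = 15/13:97/312 = 360/97

[QJK]:[YQB] = 360/97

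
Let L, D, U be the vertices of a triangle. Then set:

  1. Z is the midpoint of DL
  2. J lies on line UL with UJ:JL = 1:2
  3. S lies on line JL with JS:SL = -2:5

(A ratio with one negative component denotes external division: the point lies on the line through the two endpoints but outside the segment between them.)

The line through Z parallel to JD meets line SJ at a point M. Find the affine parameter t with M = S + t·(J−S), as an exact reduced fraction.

t = 7/4

Work in coordinates with L = (0, 0), D = (1, 0), U = (0, 1).
1. Z is the midpoint of DL ⇒ Z = (1/2, 0)
2. J lies on line UL with UJ:JL = 1:2 ⇒ J = (0, 2/3)
3. S lies on line JL with JS:SL = -2:5 ⇒ S = (0, 10/9)
through Z parallel to JD: direction (1, -2/3); meets SJ at M = (0, 1/3)
M = S + t·(J−S) with t = 7/4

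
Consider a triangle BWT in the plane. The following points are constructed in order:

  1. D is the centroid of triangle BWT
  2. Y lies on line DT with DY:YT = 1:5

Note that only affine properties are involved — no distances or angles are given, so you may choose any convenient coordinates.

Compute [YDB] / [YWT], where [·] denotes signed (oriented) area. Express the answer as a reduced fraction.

[YDB]:[YWT] = -1/5

Set B = (0, 0), W = (1, 0), T = (0, 1); any affine frame gives the same invariant.
1. D is the centroid of triangle BWT ⇒ D = (1/3, 1/3)
2. Y lies on line DT with DY:YT = 1:5 ⇒ Y = (5/18, 4/9)
2·[YDB] = -1/18, 2·[YWT] = 5/18
[YDB]:[YWT] = -1/18:5/18 = -1/5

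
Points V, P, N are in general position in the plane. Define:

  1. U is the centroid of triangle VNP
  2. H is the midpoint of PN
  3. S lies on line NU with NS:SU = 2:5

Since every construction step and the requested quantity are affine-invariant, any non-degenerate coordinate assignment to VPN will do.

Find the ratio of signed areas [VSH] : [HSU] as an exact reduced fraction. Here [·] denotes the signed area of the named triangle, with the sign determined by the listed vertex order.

[VSH]:[HSU] = -3

Work in coordinates with V = (0, 0), P = (1, 0), N = (0, 1).
1. U is the centroid of triangle VNP ⇒ U = (1/3, 1/3)
2. H is the midpoint of PN ⇒ H = (1/2, 1/2)
3. S lies on line NU with NS:SU = 2:5 ⇒ S = (2/21, 17/21)
2·[VSH] = -5/14, 2·[HSU] = 5/42
[VSH]:[HSU] = -5/14:5/42 = -3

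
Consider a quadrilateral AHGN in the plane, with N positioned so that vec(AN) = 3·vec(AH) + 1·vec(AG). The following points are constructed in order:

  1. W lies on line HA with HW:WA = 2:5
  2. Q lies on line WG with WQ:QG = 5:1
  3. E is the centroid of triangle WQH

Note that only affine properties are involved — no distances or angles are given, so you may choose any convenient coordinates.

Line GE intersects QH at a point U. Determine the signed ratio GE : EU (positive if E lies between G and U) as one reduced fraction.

GE:EU = -8/5

Set A = (0, 0), H = (1, 0), G = (0, 1), N = (3, 1); any affine frame gives the same invariant.
1. W lies on line HA with HW:WA = 2:5 ⇒ W = (5/7, 0)
2. Q lies on line WG with WQ:QG = 5:1 ⇒ Q = (5/42, 5/6)
3. E is the centroid of triangle WQH ⇒ E = (11/18, 5/18)
line GE meets QH at U = (11/48, 35/48)
E = G + t·(U−G) with t = 8/3, so GE:EU = 8/3:-5/3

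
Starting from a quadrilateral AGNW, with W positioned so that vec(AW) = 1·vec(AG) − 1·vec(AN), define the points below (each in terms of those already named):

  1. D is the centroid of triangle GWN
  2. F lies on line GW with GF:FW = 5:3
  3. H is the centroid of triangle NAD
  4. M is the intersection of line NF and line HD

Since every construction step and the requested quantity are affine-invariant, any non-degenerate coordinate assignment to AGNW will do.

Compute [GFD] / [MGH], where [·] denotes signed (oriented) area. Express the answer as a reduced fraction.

Assign A = (0, 0), G = (1, 0), N = (0, 1), W = (1, -1) — the answer is frame-independent, so this choice is without loss of generality.
1. D is the centroid of triangle GWN ⇒ D = (2/3, 0)
2. F lies on line GW with GF:FW = 5:3 ⇒ F = (1, -5/8)
3. H is the centroid of triangle NAD ⇒ H = (2/9, 1/3)
4. M is the intersection of line NF and line HD ⇒ M = (4/7, 1/14)
2·[GFD] = -5/24, 2·[MGH] = 11/126
[GFD]:[MGH] = -5/24:11/126 = -105/44

[GFD]:[MGH] = -105/44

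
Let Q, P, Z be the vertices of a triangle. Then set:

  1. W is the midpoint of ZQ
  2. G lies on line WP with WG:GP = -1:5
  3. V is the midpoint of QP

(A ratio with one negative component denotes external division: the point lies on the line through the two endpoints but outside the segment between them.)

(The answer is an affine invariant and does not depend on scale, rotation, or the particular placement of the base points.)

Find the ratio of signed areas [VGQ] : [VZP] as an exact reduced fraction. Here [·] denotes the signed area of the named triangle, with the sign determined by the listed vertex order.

Assign Q = (0, 0), P = (1, 0), Z = (0, 1) — the answer is frame-independent, so this choice is without loss of generality.
1. W is the midpoint of ZQ ⇒ W = (0, 1/2)
2. G lies on line WP with WG:GP = -1:5 ⇒ G = (-1/4, 5/8)
3. V is the midpoint of QP ⇒ V = (1/2, 0)
2·[VGQ] = 5/16, 2·[VZP] = -1/2
[VGQ]:[VZP] = 5/16:-1/2 = -5/8

[VGQ]:[VZP] = -5/8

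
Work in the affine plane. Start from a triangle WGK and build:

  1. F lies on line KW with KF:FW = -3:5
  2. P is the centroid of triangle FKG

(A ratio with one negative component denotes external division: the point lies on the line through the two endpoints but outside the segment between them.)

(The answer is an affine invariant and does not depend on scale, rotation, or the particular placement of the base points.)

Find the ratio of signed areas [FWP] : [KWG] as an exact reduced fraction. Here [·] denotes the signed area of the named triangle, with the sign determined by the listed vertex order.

Work in coordinates with W = (0, 0), G = (1, 0), K = (0, 1).
1. F lies on line KW with KF:FW = -3:5 ⇒ F = (0, 5/2)
2. P is the centroid of triangle FKG ⇒ P = (1/3, 7/6)
2·[FWP] = 5/6, 2·[KWG] = 1
[FWP]:[KWG] = 5/6:1 = 5/6

[FWP]:[KWG] = 5/6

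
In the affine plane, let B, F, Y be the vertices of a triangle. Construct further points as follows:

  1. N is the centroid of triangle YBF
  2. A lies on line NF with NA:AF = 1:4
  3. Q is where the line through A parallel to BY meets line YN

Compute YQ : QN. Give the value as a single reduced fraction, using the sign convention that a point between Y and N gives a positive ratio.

Assign B = (0, 0), F = (1, 0), Y = (0, 1) — the answer is frame-independent, so this choice is without loss of generality.
1. N is the centroid of triangle YBF ⇒ N = (1/3, 1/3)
2. A lies on line NF with NA:AF = 1:4 ⇒ A = (7/15, 4/15)
3. Q is where the line through A parallel to BY meets line YN ⇒ Q = (7/15, 1/15)
Q = Y + t·(N−Y) with t = 7/5, so YQ:QN = t:(1−t) = 7/5:-2/5

YQ:QN = -7/2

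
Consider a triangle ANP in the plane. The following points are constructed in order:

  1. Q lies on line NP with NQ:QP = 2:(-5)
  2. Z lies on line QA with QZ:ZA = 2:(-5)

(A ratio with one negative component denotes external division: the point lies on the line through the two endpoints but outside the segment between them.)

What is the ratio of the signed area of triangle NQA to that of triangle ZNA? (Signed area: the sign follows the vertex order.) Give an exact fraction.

[NQA]:[ZNA] = -3/5

Work in coordinates with A = (0, 0), N = (1, 0), P = (0, 1).
1. Q lies on line NP with NQ:QP = 2:(-5) ⇒ Q = (5/3, -2/3)
2. Z lies on line QA with QZ:ZA = 2:(-5) ⇒ Z = (25/9, -10/9)
2·[NQA] = -2/3, 2·[ZNA] = 10/9
[NQA]:[ZNA] = -2/3:10/9 = -3/5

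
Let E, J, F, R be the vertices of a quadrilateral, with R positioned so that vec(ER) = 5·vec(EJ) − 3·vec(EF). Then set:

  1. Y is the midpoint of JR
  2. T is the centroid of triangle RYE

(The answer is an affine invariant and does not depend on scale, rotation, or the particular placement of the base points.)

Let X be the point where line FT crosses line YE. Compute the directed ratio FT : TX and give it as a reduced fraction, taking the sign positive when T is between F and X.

Choose coordinates E = (0, 0), J = (1, 0), F = (0, 1), R = (5, -3).
1. Y is the midpoint of JR ⇒ Y = (3, -3/2)
2. T is the centroid of triangle RYE ⇒ T = (8/3, -3/2)
line FT meets YE at X = (16/7, -8/7)
T = F + t·(X−F) with t = 7/6, so FT:TX = 7/6:-1/6

FT:TX = -7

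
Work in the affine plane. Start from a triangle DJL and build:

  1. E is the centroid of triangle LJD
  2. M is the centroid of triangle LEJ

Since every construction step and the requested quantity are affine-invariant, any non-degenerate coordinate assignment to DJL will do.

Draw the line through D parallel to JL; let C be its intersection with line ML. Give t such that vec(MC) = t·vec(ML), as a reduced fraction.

t = -8

Work in coordinates with D = (0, 0), J = (1, 0), L = (0, 1).
1. E is the centroid of triangle LJD ⇒ E = (1/3, 1/3)
2. M is the centroid of triangle LEJ ⇒ M = (4/9, 4/9)
through D parallel to JL: direction (-1, 1); meets ML at C = (4, -4)
C = M + t·(L−M) with t = -8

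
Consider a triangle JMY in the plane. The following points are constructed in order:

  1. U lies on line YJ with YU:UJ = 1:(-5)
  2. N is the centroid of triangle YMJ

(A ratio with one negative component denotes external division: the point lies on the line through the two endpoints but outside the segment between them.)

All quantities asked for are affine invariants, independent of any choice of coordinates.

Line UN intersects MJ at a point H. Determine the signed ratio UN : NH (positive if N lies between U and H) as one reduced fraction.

UN:NH = 11/4

Choose coordinates J = (0, 0), M = (1, 0), Y = (0, 1).
1. U lies on line YJ with YU:UJ = 1:(-5) ⇒ U = (0, 5/4)
2. N is the centroid of triangle YMJ ⇒ N = (1/3, 1/3)
line UN meets MJ at H = (5/11, 0)
N = U + t·(H−U) with t = 11/15, so UN:NH = 11/15:4/15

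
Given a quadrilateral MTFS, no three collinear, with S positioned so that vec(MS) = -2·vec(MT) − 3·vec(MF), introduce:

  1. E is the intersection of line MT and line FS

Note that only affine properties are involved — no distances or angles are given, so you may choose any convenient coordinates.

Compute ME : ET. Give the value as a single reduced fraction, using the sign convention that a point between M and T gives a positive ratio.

Set M = (0, 0), T = (1, 0), F = (0, 1), S = (-2, -3); any affine frame gives the same invariant.
1. E is the intersection of line MT and line FS ⇒ E = (-1/2, 0)
E = M + t·(T−M) with t = -1/2, so ME:ET = t:(1−t) = -1/2:3/2

ME:ET = -1/3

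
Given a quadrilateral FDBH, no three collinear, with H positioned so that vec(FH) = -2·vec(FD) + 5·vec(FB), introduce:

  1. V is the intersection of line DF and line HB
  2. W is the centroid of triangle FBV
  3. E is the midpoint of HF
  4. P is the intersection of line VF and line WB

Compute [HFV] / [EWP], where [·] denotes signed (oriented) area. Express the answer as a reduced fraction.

Work in coordinates with F = (0, 0), D = (1, 0), B = (0, 1), H = (-2, 5).
1. V is the intersection of line DF and line HB ⇒ V = (1/2, 0)
2. W is the centroid of triangle FBV ⇒ W = (1/6, 1/3)
3. E is the midpoint of HF ⇒ E = (-1, 5/2)
4. P is the intersection of line VF and line WB ⇒ P = (1/4, 0)
2·[HFV] = 5/2, 2·[EWP] = -5/24
[HFV]:[EWP] = 5/2:-5/24 = -12

[HFV]:[EWP] = -12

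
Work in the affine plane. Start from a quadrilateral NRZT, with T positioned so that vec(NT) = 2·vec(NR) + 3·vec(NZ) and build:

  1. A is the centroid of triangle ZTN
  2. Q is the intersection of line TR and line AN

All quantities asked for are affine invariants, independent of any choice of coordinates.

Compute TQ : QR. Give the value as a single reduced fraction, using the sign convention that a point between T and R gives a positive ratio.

TQ:QR = -1/2

Set N = (0, 0), R = (1, 0), Z = (0, 1), T = (2, 3); any affine frame gives the same invariant.
1. A is the centroid of triangle ZTN ⇒ A = (2/3, 4/3)
2. Q is the intersection of line TR and line AN ⇒ Q = (3, 6)
Q = T + t·(R−T) with t = -1, so TQ:QR = t:(1−t) = -1:2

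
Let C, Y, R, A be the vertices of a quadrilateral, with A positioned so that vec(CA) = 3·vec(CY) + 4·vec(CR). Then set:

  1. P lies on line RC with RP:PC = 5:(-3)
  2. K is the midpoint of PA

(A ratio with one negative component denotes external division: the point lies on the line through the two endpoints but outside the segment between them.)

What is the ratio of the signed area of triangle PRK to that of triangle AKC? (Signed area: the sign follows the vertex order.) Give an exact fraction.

[PRK]:[AKC] = 5/3

Choose coordinates C = (0, 0), Y = (1, 0), R = (0, 1), A = (3, 4).
1. P lies on line RC with RP:PC = 5:(-3) ⇒ P = (0, -3/2)
2. K is the midpoint of PA ⇒ K = (3/2, 5/4)
2·[PRK] = -15/4, 2·[AKC] = -9/4
[PRK]:[AKC] = -15/4:-9/4 = 5/3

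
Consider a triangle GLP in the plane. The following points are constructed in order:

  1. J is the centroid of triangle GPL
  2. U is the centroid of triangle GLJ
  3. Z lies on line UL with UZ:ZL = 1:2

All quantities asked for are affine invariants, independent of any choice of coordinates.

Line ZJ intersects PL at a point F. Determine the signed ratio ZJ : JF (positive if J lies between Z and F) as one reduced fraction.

Work in coordinates with G = (0, 0), L = (1, 0), P = (0, 1).
1. J is the centroid of triangle GPL ⇒ J = (1/3, 1/3)
2. U is the centroid of triangle GLJ ⇒ U = (4/9, 1/9)
3. Z lies on line UL with UZ:ZL = 1:2 ⇒ Z = (17/27, 2/27)
line ZJ meets PL at F = (3, -2)
J = Z + t·(F−Z) with t = -1/8, so ZJ:JF = -1/8:9/8

ZJ:JF = -1/9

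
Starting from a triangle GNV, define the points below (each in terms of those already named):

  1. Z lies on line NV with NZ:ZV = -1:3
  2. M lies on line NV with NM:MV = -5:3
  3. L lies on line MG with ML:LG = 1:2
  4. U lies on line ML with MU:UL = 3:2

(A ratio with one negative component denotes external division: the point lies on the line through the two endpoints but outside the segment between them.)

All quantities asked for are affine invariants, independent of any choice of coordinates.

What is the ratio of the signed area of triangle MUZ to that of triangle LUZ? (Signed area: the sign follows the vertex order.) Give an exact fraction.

Set G = (0, 0), N = (1, 0), V = (0, 1); any affine frame gives the same invariant.
1. Z lies on line NV with NZ:ZV = -1:3 ⇒ Z = (3/2, -1/2)
2. M lies on line NV with NM:MV = -5:3 ⇒ M = (-3/2, 5/2)
3. L lies on line MG with ML:LG = 1:2 ⇒ L = (-1, 5/3)
4. U lies on line ML with MU:UL = 3:2 ⇒ U = (-6/5, 2)
2·[MUZ] = 3/5, 2·[LUZ] = -2/5
[MUZ]:[LUZ] = 3/5:-2/5 = -3/2

[MUZ]:[LUZ] = -3/2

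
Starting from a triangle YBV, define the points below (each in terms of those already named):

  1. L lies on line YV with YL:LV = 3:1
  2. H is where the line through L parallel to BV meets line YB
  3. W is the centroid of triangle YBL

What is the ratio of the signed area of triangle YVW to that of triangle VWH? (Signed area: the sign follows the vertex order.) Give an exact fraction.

[YVW]:[VWH] = -16/11

Assign Y = (0, 0), B = (1, 0), V = (0, 1) — the answer is frame-independent, so this choice is without loss of generality.
1. L lies on line YV with YL:LV = 3:1 ⇒ L = (0, 3/4)
2. H is where the line through L parallel to BV meets line YB ⇒ H = (3/4, 0)
3. W is the centroid of triangle YBL ⇒ W = (1/3, 1/4)
2·[YVW] = -1/3, 2·[VWH] = 11/48
[YVW]:[VWH] = -1/3:11/48 = -16/11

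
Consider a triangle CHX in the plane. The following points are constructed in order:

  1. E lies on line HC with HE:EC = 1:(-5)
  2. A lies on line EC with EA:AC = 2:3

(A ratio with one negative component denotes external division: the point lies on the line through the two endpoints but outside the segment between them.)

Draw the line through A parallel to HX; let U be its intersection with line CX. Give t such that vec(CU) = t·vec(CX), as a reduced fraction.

t = 3/4

Set C = (0, 0), H = (1, 0), X = (0, 1); any affine frame gives the same invariant.
1. E lies on line HC with HE:EC = 1:(-5) ⇒ E = (5/4, 0)
2. A lies on line EC with EA:AC = 2:3 ⇒ A = (3/4, 0)
through A parallel to HX: direction (-1, 1); meets CX at U = (0, 3/4)
U = C + t·(X−C) with t = 3/4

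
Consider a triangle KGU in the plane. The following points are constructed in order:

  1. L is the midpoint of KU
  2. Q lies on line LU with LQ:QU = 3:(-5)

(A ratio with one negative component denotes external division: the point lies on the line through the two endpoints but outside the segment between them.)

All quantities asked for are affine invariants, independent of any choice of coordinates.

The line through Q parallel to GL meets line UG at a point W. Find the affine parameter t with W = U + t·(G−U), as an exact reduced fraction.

t = 5/2

Set K = (0, 0), G = (1, 0), U = (0, 1); any affine frame gives the same invariant.
1. L is the midpoint of KU ⇒ L = (0, 1/2)
2. Q lies on line LU with LQ:QU = 3:(-5) ⇒ Q = (0, -1/4)
through Q parallel to GL: direction (-1, 1/2); meets UG at W = (5/2, -3/2)
W = U + t·(G−U) with t = 5/2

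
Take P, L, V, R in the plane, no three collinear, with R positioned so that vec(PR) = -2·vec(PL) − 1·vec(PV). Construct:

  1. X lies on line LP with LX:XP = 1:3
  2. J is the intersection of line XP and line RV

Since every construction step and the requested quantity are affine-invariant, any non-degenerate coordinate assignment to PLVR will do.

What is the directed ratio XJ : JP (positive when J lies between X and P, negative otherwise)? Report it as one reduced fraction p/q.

Assign P = (0, 0), L = (1, 0), V = (0, 1), R = (-2, -1) — the answer is frame-independent, so this choice is without loss of generality.
1. X lies on line LP with LX:XP = 1:3 ⇒ X = (3/4, 0)
2. J is the intersection of line XP and line RV ⇒ J = (-1, 0)
J = X + t·(P−X) with t = 7/3, so XJ:JP = t:(1−t) = 7/3:-4/3

XJ:JP = -7/4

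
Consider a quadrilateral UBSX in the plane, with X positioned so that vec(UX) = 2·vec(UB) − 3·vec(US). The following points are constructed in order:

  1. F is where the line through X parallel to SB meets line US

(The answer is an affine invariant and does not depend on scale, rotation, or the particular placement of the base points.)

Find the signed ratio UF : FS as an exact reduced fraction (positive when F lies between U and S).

Assign U = (0, 0), B = (1, 0), S = (0, 1), X = (2, -3) — the answer is frame-independent, so this choice is without loss of generality.
1. F is where the line through X parallel to SB meets line US ⇒ F = (0, -1)
F = U + t·(S−U) with t = -1, so UF:FS = t:(1−t) = -1:2

UF:FS = -1/2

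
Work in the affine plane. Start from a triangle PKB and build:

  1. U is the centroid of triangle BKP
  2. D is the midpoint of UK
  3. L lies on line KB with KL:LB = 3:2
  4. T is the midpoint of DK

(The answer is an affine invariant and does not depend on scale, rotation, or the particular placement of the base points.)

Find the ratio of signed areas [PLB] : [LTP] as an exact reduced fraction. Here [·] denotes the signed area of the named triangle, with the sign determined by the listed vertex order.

Choose coordinates P = (0, 0), K = (1, 0), B = (0, 1).
1. U is the centroid of triangle BKP ⇒ U = (1/3, 1/3)
2. D is the midpoint of UK ⇒ D = (2/3, 1/6)
3. L lies on line KB with KL:LB = 3:2 ⇒ L = (2/5, 3/5)
4. T is the midpoint of DK ⇒ T = (5/6, 1/12)
2·[PLB] = 2/5, 2·[LTP] = -7/15
[PLB]:[LTP] = 2/5:-7/15 = -6/7

[PLB]:[LTP] = -6/7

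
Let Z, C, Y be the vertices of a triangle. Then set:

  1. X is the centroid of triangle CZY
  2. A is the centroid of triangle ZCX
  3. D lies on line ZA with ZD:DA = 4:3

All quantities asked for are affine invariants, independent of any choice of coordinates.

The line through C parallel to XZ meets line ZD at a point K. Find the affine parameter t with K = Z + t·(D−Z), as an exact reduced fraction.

Choose coordinates Z = (0, 0), C = (1, 0), Y = (0, 1).
1. X is the centroid of triangle CZY ⇒ X = (1/3, 1/3)
2. A is the centroid of triangle ZCX ⇒ A = (4/9, 1/9)
3. D lies on line ZA with ZD:DA = 4:3 ⇒ D = (16/63, 4/63)
through C parallel to XZ: direction (-1/3, -1/3); meets ZD at K = (4/3, 1/3)
K = Z + t·(D−Z) with t = 21/4

t = 21/4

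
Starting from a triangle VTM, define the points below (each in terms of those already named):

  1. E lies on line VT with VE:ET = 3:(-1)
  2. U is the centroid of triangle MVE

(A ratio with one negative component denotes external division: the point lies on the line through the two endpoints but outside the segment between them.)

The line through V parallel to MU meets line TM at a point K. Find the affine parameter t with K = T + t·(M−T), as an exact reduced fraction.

t = 4

Set V = (0, 0), T = (1, 0), M = (0, 1); any affine frame gives the same invariant.
1. E lies on line VT with VE:ET = 3:(-1) ⇒ E = (3/2, 0)
2. U is the centroid of triangle MVE ⇒ U = (1/2, 1/3)
through V parallel to MU: direction (1/2, -2/3); meets TM at K = (-3, 4)
K = T + t·(M−T) with t = 4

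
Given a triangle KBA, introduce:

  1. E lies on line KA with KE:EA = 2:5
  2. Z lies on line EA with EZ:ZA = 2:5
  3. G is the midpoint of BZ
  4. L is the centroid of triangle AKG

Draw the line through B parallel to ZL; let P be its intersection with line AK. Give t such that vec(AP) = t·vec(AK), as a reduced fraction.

t = 27/49

Assign K = (0, 0), B = (1, 0), A = (0, 1) — the answer is frame-independent, so this choice is without loss of generality.
1. E lies on line KA with KE:EA = 2:5 ⇒ E = (0, 2/7)
2. Z lies on line EA with EZ:ZA = 2:5 ⇒ Z = (0, 24/49)
3. G is the midpoint of BZ ⇒ G = (1/2, 12/49)
4. L is the centroid of triangle AKG ⇒ L = (1/6, 61/147)
through B parallel to ZL: direction (1/6, -11/147); meets AK at P = (0, 22/49)
P = A + t·(K−A) with t = 27/49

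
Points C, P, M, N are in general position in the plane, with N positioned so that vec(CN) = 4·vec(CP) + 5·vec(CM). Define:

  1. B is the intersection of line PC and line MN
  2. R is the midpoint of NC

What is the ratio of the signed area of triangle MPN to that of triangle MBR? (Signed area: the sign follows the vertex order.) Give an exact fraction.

Work in coordinates with C = (0, 0), P = (1, 0), M = (0, 1), N = (4, 5).
1. B is the intersection of line PC and line MN ⇒ B = (-1, 0)
2. R is the midpoint of NC ⇒ R = (2, 5/2)
2·[MPN] = 8, 2·[MBR] = 1/2
[MPN]:[MBR] = 8:1/2 = 16

[MPN]:[MBR] = 16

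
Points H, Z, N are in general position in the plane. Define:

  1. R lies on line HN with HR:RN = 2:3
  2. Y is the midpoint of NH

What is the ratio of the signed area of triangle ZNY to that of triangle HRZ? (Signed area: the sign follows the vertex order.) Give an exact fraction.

[ZNY]:[HRZ] = -5/4

Work in coordinates with H = (0, 0), Z = (1, 0), N = (0, 1).
1. R lies on line HN with HR:RN = 2:3 ⇒ R = (0, 2/5)
2. Y is the midpoint of NH ⇒ Y = (0, 1/2)
2·[ZNY] = 1/2, 2·[HRZ] = -2/5
[ZNY]:[HRZ] = 1/2:-2/5 = -5/4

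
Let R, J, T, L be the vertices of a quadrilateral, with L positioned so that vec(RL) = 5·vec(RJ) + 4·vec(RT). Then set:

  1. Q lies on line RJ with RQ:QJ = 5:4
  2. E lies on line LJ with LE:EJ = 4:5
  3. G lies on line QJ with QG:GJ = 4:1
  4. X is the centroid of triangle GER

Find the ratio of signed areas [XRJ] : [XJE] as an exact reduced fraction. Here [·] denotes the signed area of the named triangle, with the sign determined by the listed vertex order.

Work in coordinates with R = (0, 0), J = (1, 0), T = (0, 1), L = (5, 4).
1. Q lies on line RJ with RQ:QJ = 5:4 ⇒ Q = (5/9, 0)
2. E lies on line LJ with LE:EJ = 4:5 ⇒ E = (29/9, 20/9)
3. G lies on line QJ with QG:GJ = 4:1 ⇒ G = (41/45, 0)
4. X is the centroid of triangle GER ⇒ X = (62/45, 20/27)
2·[XRJ] = 20/27, 2·[XJE] = 196/243
[XRJ]:[XJE] = 20/27:196/243 = 45/49

[XRJ]:[XJE] = 45/49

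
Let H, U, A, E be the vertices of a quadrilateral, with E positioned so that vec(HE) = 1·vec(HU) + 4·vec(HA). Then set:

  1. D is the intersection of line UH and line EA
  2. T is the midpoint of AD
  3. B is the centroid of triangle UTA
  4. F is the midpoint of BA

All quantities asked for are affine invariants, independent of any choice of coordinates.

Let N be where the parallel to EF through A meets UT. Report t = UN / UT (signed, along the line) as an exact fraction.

t = 37/38

Set H = (0, 0), U = (1, 0), A = (0, 1), E = (1, 4); any affine frame gives the same invariant.
1. D is the intersection of line UH and line EA ⇒ D = (-1/3, 0)
2. T is the midpoint of AD ⇒ T = (-1/6, 1/2)
3. B is the centroid of triangle UTA ⇒ B = (5/18, 1/2)
4. F is the midpoint of BA ⇒ F = (5/36, 3/4)
through A parallel to EF: direction (-31/36, -13/4); meets UT at N = (-31/228, 37/76)
N = U + t·(T−U) with t = 37/38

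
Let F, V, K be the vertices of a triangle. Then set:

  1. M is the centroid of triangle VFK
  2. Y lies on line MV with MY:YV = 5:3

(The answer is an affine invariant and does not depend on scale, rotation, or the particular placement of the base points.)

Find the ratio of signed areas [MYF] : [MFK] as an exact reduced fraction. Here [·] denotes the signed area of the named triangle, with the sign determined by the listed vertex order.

Choose coordinates F = (0, 0), V = (1, 0), K = (0, 1).
1. M is the centroid of triangle VFK ⇒ M = (1/3, 1/3)
2. Y lies on line MV with MY:YV = 5:3 ⇒ Y = (3/4, 1/8)
2·[MYF] = -5/24, 2·[MFK] = -1/3
[MYF]:[MFK] = -5/24:-1/3 = 5/8

[MYF]:[MFK] = 5/8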